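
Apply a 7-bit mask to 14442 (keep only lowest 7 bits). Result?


14442 & 127 = 106

106


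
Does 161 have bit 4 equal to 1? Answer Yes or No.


0b10100001, bit 4 = 0. No

No


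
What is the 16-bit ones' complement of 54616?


54616 ^ 65535 = 10919

10919


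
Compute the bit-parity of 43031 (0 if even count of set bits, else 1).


0b1010100000010111 has 7 ones => parity 1

1


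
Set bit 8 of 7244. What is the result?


7244 | (1 << 8) = 7244 | 256 = 7500

7500


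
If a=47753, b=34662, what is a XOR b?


47753 ^ 34662 = 15855

15855


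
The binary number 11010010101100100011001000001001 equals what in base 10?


11010010101100100011001000001001 in decimal = 3534893577

3534893577


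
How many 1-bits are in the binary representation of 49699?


0b1100001000100011 has 6 set bits

6


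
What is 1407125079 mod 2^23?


1407125079 & 8388607 = 6227543

6227543


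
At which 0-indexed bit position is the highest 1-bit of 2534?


0b100111100110. Highest set bit at position 11

11


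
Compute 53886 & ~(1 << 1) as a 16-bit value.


53886 & ~(1 << 1) = 53884

53884


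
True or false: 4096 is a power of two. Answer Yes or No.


0b1000000000000. Only one bit set => Yes

Yes


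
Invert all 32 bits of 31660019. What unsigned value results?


31660019 ^ 4294967295 = 4263307276

4263307276


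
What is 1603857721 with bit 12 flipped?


1603857721 ^ (1 << 12) = 1603857721 ^ 4096 = 1603861817

1603861817


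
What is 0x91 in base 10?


91 hex = 145 decimal

145


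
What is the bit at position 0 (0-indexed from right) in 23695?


0b101110010001111, position 0 = 1

1


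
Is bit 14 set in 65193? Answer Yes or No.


0b1111111010101001, bit 14 = 1. Yes

Yes


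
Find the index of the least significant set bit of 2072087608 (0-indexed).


0b1111011100000011000110000111000. Lowest set bit at position 3

3


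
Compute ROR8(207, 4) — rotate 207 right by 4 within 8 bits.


Rotate 0b11001111 right by 4 (8-bit) = 0b11111100 = 252

252


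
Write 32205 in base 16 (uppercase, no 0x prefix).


32205 = 7DCD hex

7DCD


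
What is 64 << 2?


0b1000000 << 2 = 0b100000000 = 256

256


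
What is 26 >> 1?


0b11010 >> 1 = 0b1101 = 13

13


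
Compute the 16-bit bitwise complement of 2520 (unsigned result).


~0b100111011000 = 0b1111011000100111 = 63015 (16-bit unsigned)

63015


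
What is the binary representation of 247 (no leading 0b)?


247 = 11110111 in binary

11110111


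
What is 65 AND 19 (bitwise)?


0b1000001 & 0b10011 = 0b1 = 1

1


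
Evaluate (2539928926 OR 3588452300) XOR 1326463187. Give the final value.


Step 1: 2539928926 | 3588452300 = 3622272990
Step 2: 3622272990 ^ 1326463187 = 2566342413

2566342413


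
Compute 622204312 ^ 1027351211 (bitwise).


0b100101000101100001010110011000 ^ 0b111101001111000010001010101011 = 0b11000001010100011011100110011 = 405419827

405419827


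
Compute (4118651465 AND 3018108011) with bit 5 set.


Step 1: 4118651465 & 3018108011 = 2976161865
Step 2: 2976161865 | (1 << 5) = 2976161865 | 32 = 2976161897

2976161897


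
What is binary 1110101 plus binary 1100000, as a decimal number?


1110101 + 1100000 = 11010101 = 213

213


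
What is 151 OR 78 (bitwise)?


0b10010111 | 0b1001110 = 0b11011111 = 223

223


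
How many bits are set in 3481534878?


0b11001111100001000000000110011110 has 14 set bits

14


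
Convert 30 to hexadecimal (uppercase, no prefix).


30 = 1E hex

1E


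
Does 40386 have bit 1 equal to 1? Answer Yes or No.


0b1001110111000010, bit 1 = 1. Yes

Yes


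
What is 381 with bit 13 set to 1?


381 | (1 << 13) = 381 | 8192 = 8573

8573


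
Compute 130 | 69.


0b10000010 | 0b1000101 = 0b11000111 = 199

199


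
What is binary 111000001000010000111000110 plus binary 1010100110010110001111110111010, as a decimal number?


111000001000010000111000110 + 1010100110010110001111110111010 = 1011011110011110100000110000000 = 1540309376

1540309376


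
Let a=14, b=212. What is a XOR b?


14 ^ 212 = 218

218


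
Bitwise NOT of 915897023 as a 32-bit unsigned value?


~0b110110100101110111101010111111 = 0b11001001011010001000010101000000 = 3379070272 (32-bit unsigned)

3379070272


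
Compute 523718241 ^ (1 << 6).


523718241 ^ (1 << 6) = 523718241 ^ 64 = 523718177

523718177


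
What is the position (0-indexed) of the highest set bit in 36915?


0b1001000000110011. Highest set bit at position 15

15


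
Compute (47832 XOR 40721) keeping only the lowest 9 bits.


Step 1: 47832 ^ 40721 = 9673
Step 2: 9673 & 511 = 457

457


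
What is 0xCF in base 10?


CF hex = 207 decimal

207


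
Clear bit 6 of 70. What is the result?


70 & ~(1 << 6) = 6

6


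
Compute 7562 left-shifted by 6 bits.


0b1110110001010 << 6 = 0b1110110001010000000 = 483968

483968


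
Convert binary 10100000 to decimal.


10100000 in decimal = 160

160


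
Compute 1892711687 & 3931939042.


0b1110000110100000111110100000111 & 0b11101010010111001010000011100010 = 0b1100000010100000010000000000010 = 1615863810

1615863810


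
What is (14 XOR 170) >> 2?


Step 1: 14 ^ 170 = 164
Step 2: 164 >> 2 = 41

41


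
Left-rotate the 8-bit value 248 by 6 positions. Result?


Rotate 0b11111000 left by 6 (8-bit) = 0b111110 = 62

62


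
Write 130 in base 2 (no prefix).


130 = 10000010 in binary

10000010


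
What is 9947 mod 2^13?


9947 & 8191 = 1755

1755


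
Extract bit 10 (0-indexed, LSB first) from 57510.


0b1110000010100110, position 10 = 0

0


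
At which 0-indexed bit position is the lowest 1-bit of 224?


0b11100000. Lowest set bit at position 5

5


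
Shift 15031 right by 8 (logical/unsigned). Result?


0b11101010110111 >> 8 = 0b111010 = 58

58


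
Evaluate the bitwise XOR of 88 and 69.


0b1011000 ^ 0b1000101 = 0b11101 = 29

29


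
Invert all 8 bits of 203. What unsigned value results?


203 ^ 255 = 52

52


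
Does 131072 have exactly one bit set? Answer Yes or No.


0b100000000000000000. Only one bit set => Yes

Yes


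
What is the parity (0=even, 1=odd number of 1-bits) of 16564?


0b100000010110100 has 5 ones => parity 1

1


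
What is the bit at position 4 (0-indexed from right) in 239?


0b11101111, position 4 = 0

0


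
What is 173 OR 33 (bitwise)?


0b10101101 | 0b100001 = 0b10101101 = 173

173


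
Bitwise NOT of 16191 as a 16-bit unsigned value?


~0b11111100111111 = 0b1100000011000000 = 49344 (16-bit unsigned)

49344


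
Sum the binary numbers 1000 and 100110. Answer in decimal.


1000 + 100110 = 101110 = 46

46


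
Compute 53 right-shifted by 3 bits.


0b110101 >> 3 = 0b110 = 6

6


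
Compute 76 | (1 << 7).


76 | (1 << 7) = 76 | 128 = 204

204


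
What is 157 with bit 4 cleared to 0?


157 & ~(1 << 4) = 141

141


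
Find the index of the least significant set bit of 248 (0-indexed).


0b11111000. Lowest set bit at position 3

3


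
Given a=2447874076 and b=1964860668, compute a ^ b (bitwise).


2447874076 ^ 1964860668 = 3841653984

3841653984


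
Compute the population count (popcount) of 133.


0b10000101 has 3 set bits

3


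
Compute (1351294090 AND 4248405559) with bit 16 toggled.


Step 1: 1351294090 & 4248405559 = 1342768130
Step 2: 1342768130 ^ (1 << 16) = 1342768130 ^ 65536 = 1342702594

1342702594


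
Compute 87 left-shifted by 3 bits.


0b1010111 << 3 = 0b1010111000 = 696

696


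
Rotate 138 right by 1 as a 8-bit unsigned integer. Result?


Rotate 0b10001010 right by 1 (8-bit) = 0b1000101 = 69

69


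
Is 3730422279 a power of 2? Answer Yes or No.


0b11011110010110011011101000000111. Multiple bits set => No

No


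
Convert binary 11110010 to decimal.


11110010 in decimal = 242

242


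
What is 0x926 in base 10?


926 hex = 2342 decimal

2342


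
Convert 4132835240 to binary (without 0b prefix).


4132835240 = 11110110010101100000111110101000 in binary

11110110010101100000111110101000


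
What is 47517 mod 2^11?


47517 & 2047 = 413

413


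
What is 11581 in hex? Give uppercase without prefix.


11581 = 2D3D hex

2D3D


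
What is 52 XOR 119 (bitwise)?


0b110100 ^ 0b1110111 = 0b1000011 = 67

67


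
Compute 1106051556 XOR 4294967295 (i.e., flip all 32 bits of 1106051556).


1106051556 ^ 4294967295 = 3188915739

3188915739


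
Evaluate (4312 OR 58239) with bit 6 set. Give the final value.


Step 1: 4312 | 58239 = 62463
Step 2: 62463 | (1 << 6) = 62463 | 64 = 62463

62463


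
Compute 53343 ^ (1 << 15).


53343 ^ (1 << 15) = 53343 ^ 32768 = 20575

20575


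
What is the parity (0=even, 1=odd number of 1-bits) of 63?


0b111111 has 6 ones => parity 0

0


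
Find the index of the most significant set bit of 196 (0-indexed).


0b11000100. Highest set bit at position 7

7


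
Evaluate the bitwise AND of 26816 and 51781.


0b110100011000000 & 0b1100101001000101 = 0b100100001000000 = 18496

18496


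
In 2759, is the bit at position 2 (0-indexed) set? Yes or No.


0b101011000111, bit 2 = 1. Yes

Yes


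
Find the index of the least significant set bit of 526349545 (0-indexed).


0b11111010111110111010011101001. Lowest set bit at position 0

0


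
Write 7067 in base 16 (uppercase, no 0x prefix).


7067 = 1B9B hex

1B9B


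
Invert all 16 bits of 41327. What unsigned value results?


41327 ^ 65535 = 24208

24208


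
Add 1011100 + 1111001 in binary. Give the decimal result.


1011100 + 1111001 = 11010101 = 213

213


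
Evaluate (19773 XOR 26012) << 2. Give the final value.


Step 1: 19773 ^ 26012 = 10401
Step 2: 10401 << 2 = 41604

41604


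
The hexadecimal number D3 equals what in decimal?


D3 hex = 211 decimal

211


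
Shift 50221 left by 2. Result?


0b1100010000101101 << 2 = 0b110001000010110100 = 200884

200884


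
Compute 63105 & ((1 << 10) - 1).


63105 & 1023 = 641

641


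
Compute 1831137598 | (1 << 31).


1831137598 | (1 << 31) = 1831137598 | 2147483648 = 3978621246

3978621246


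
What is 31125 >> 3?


0b111100110010101 >> 3 = 0b111100110010 = 3890

3890


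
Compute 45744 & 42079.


0b1011001010110000 & 0b1010010001011111 = 0b1010000000010000 = 40976

40976


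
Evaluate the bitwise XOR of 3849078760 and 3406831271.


0b11100101011011000100011111101000 ^ 0b11001011000100000001111010100111 = 0b101110011111000101100101001111 = 779901263

779901263


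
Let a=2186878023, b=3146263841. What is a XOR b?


2186878023 ^ 3146263841 = 970010982

970010982


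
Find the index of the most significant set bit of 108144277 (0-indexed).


0b110011100100010011010010101. Highest set bit at position 26

26


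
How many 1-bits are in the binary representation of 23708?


0b101110010011100 has 8 set bits

8


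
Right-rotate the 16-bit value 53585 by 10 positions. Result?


Rotate 0b1101000101010001 right by 10 (16-bit) = 0b101010001110100 = 21620

21620


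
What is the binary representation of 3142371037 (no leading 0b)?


3142371037 = 10111011010011001100011011011101 in binary

10111011010011001100011011011101


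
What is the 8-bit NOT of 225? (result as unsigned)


~0b11100001 = 0b11110 = 30 (8-bit unsigned)

30


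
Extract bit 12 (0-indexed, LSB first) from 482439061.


0b11100110000010110111110010101, position 12 = 0

0


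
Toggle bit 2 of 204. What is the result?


204 ^ (1 << 2) = 204 ^ 4 = 200

200


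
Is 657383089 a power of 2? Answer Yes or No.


0b100111001011101101111010110001. Multiple bits set => No

No


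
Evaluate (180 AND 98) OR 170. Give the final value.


Step 1: 180 & 98 = 32
Step 2: 32 | 170 = 170

170


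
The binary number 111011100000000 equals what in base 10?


111011100000000 in decimal = 30464

30464


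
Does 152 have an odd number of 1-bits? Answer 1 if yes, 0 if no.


0b10011000 has 3 ones => parity 1

1


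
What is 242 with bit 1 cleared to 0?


242 & ~(1 << 1) = 240

240


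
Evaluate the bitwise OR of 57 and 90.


0b111001 | 0b1011010 = 0b1111011 = 123

123


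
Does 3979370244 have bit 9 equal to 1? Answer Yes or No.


0b11101101001100000101111100000100, bit 9 = 1. Yes

Yes


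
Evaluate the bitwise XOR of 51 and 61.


0b110011 ^ 0b111101 = 0b1110 = 14

14


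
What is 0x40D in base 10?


40D hex = 1037 decimal

1037


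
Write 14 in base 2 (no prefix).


14 = 1110 in binary

1110


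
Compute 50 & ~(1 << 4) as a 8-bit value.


50 & ~(1 << 4) = 34

34


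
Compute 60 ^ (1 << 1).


60 ^ (1 << 1) = 60 ^ 2 = 62

62


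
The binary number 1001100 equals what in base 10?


1001100 in decimal = 76

76


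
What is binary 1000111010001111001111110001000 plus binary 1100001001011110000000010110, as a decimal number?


1000111010001111001111110001000 + 1100001001011110000000010110 = 1010011011011010111111110011110 = 1399685022

1399685022


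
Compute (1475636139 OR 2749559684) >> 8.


Step 1: 1475636139 | 2749559684 = 4160158639
Step 2: 4160158639 >> 8 = 16250619

16250619


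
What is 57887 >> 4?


0b1110001000011111 >> 4 = 0b111000100001 = 3617

3617


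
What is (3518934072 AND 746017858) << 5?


Step 1: 3518934072 & 746017858 = 3539968
Step 2: 3539968 << 5 = 113278976

113278976


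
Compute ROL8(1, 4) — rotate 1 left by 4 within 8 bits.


Rotate 0b1 left by 4 (8-bit) = 0b10000 = 16

16


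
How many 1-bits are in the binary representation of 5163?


0b1010000101011 has 6 set bits

6


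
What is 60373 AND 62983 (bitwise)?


0b1110101111010101 & 0b1111011000000111 = 0b1110001000000101 = 57861

57861


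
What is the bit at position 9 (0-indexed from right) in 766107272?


0b101101101010011101111010001000, position 9 = 1

1


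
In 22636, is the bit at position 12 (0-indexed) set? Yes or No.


0b101100001101100, bit 12 = 1. Yes

Yes


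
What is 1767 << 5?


0b11011100111 << 5 = 0b1101110011100000 = 56544

56544


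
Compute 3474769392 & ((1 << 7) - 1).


3474769392 & 127 = 112

112


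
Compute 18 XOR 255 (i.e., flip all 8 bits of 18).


18 ^ 255 = 237

237


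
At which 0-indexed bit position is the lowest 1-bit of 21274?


0b101001100011010. Lowest set bit at position 1

1


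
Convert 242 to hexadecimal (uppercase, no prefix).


242 = F2 hex

F2


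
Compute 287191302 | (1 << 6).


287191302 | (1 << 6) = 287191302 | 64 = 287191366

287191366


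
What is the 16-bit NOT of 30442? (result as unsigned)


~0b111011011101010 = 0b1000100100010101 = 35093 (16-bit unsigned)

35093


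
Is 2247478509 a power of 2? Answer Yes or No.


0b10000101111101011100110011101101. Multiple bits set => No

No


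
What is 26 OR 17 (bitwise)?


0b11010 | 0b10001 = 0b11011 = 27

27


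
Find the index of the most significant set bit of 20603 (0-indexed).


0b101000001111011. Highest set bit at position 14

14


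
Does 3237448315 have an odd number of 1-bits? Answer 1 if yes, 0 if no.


0b11000000111101111000101001111011 has 18 ones => parity 0

0


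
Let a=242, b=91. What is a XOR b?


242 ^ 91 = 169

169


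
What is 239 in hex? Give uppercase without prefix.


239 = EF hex

EF


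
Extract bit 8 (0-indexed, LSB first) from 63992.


0b1111100111111000, position 8 = 1

1


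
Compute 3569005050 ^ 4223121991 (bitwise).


0b11010100101110101011000111111010 ^ 0b11111011101101111011101001000111 = 0b101111000011010000101110111101 = 789384125

789384125


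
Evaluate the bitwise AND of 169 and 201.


0b10101001 & 0b11001001 = 0b10001001 = 137

137


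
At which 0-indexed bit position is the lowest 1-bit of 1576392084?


0b1011101111101011101010110010100. Lowest set bit at position 2

2


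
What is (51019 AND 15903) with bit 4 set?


Step 1: 51019 & 15903 = 1547
Step 2: 1547 | (1 << 4) = 1547 | 16 = 1563

1563


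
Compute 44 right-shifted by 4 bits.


0b101100 >> 4 = 0b10 = 2

2


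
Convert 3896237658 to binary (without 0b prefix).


3896237658 = 11101000001110111101111001011010 in binary

11101000001110111101111001011010


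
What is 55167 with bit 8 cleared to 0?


55167 & ~(1 << 8) = 54911

54911


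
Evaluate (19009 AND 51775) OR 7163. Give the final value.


Step 1: 19009 & 51775 = 18945
Step 2: 18945 | 7163 = 23547

23547


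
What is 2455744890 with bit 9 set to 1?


2455744890 | (1 << 9) = 2455744890 | 512 = 2455745402

2455745402


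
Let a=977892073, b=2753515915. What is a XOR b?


977892073 ^ 2753515915 = 2656445282

2656445282


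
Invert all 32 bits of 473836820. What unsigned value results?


473836820 ^ 4294967295 = 3821130475

3821130475


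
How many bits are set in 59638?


0b1110100011110110 has 10 set bits

10


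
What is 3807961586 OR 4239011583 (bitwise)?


0b11100010111110001110000111110010 | 0b11111100101010100010111011111111 = 0b11111110111110101110111111111111 = 4277858303

4277858303


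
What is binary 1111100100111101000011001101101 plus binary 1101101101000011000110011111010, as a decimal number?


1111100100111101000011001101101 + 1101101101000011000110011111010 = 11101010010000000001001101100111 = 3930067815

3930067815


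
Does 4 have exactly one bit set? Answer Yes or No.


0b100. Only one bit set => Yes

Yes


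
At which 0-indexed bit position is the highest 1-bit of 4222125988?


0b11111011101010001000011110100100. Highest set bit at position 31

31


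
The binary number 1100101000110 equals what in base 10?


1100101000110 in decimal = 6470

6470


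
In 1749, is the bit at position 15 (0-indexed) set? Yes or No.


0b11011010101, bit 15 = 0. No

No


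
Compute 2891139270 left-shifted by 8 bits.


0b10101100010100110100100011000110 << 8 = 0b1010110001010011010010001100011000000000 = 740131653120

740131653120


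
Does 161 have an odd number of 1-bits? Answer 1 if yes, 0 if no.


0b10100001 has 3 ones => parity 1

1


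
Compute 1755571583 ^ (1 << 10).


1755571583 ^ (1 << 10) = 1755571583 ^ 1024 = 1755570559

1755570559


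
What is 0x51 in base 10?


51 hex = 81 decimal

81


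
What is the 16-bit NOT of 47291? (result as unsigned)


~0b1011100010111011 = 0b100011101000100 = 18244 (16-bit unsigned)

18244


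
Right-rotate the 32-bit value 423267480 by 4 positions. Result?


Rotate 0b11001001110101000110010011000 right by 4 (32-bit) = 0b10000001100100111010100011001001 = 2173937865

2173937865


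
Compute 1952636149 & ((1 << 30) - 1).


1952636149 & 1073741823 = 878894325

878894325


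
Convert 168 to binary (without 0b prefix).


168 = 10101000 in binary

10101000


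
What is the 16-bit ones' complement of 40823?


40823 ^ 65535 = 24712

24712


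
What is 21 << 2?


0b10101 << 2 = 0b1010100 = 84

84


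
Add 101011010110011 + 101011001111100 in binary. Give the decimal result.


101011010110011 + 101011001111100 = 1010110100101111 = 44335

44335


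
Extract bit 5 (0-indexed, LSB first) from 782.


0b1100001110, position 5 = 0

0


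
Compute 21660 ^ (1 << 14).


21660 ^ (1 << 14) = 21660 ^ 16384 = 5276

5276


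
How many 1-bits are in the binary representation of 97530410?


0b101110100000011001000101010 has 11 set bits

11


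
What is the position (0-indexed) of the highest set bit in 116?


0b1110100. Highest set bit at position 6

6


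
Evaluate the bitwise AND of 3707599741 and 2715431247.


0b11011100111111010111101101111101 & 0b10100001110110100011000101001111 = 0b10000000110110000011000101001101 = 2161652045

2161652045


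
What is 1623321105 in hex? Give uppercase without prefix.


1623321105 = 60C1EA11 hex

60C1EA11


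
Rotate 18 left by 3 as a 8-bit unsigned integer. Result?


Rotate 0b10010 left by 3 (8-bit) = 0b10010000 = 144

144


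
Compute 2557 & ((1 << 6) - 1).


2557 & 63 = 61

61


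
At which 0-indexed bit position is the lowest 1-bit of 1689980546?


0b1100100101110110000111010000010. Lowest set bit at position 1

1


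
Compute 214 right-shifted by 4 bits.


0b11010110 >> 4 = 0b1101 = 13

13


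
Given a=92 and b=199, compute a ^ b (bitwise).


92 ^ 199 = 155

155


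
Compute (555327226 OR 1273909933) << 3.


Step 1: 555327226 | 1273909933 = 1811930879
Step 2: 1811930879 << 3 = 14495447032

14495447032


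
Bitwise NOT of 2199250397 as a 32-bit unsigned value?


~0b10000011000101011110010111011101 = 0b1111100111010100001101000100010 = 2095716898 (32-bit unsigned)

2095716898


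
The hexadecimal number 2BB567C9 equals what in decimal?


2BB567C9 hex = 733308873 decimal

733308873


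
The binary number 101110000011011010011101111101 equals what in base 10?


101110000011011010011101111101 in decimal = 772646781

772646781


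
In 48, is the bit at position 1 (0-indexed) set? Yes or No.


0b110000, bit 1 = 0. No

No


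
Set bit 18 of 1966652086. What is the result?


1966652086 | (1 << 18) = 1966652086 | 262144 = 1966914230

1966914230


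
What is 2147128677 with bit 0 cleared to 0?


2147128677 & ~(1 << 0) = 2147128676

2147128676


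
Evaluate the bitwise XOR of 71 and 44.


0b1000111 ^ 0b101100 = 0b1101011 = 107

107


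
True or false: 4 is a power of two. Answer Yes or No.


0b100. Only one bit set => Yes

Yes


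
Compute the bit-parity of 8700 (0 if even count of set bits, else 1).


0b10000111111100 has 8 ones => parity 0

0


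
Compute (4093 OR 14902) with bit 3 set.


Step 1: 4093 | 14902 = 16383
Step 2: 16383 | (1 << 3) = 16383 | 8 = 16383

16383


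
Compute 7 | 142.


0b111 | 0b10001110 = 0b10001111 = 143

143


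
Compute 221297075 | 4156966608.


0b1101001100001011100110110011 | 0b11110111110001100100011011010000 = 0b11111111111101101111111111110011 = 4294377459

4294377459


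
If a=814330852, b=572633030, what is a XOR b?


814330852 ^ 572633030 = 313007138

313007138


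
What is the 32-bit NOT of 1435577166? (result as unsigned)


~0b1010101100100010010101101001110 = 0b10101010011011101101010010110001 = 2859390129 (32-bit unsigned)

2859390129


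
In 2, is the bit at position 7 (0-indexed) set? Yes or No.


0b10, bit 7 = 0. No

No


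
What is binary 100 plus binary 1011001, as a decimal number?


100 + 1011001 = 1011101 = 93

93


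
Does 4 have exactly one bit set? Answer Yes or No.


0b100. Only one bit set => Yes

Yes


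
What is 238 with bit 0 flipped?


238 ^ (1 << 0) = 238 ^ 1 = 239

239


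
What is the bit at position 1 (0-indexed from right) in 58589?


0b1110010011011101, position 1 = 0

0


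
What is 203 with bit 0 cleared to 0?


203 & ~(1 << 0) = 202

202


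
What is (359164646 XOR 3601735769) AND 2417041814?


Step 1: 359164646 ^ 3601735769 = 3284552383
Step 2: 3284552383 & 2417041814 = 2147483798

2147483798


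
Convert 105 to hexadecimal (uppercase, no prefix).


105 = 69 hex

69


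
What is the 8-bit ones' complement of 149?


149 ^ 255 = 106

106


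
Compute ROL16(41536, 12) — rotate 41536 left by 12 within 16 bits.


Rotate 0b1010001001000000 left by 12 (16-bit) = 0b101000100100 = 2596

2596


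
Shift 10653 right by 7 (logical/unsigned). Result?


0b10100110011101 >> 7 = 0b1010011 = 83

83


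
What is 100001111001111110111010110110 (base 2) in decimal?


100001111001111110111010110110 in decimal = 568848054

568848054


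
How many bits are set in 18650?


0b100100011011010 has 7 set bits

7


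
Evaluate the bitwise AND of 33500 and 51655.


0b1000001011011100 & 0b1100100111000111 = 0b1000000011000100 = 32964

32964


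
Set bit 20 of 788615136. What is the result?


788615136 | (1 << 20) = 788615136 | 1048576 = 789663712

789663712


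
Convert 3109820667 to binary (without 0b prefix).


3109820667 = 10111001010111000001100011111011 in binary

10111001010111000001100011111011


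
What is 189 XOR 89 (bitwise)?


0b10111101 ^ 0b1011001 = 0b11100100 = 228

228


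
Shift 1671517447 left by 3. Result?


0b1100011101000010101010100000111 << 3 = 0b1100011101000010101010100000111000 = 13372139576

13372139576


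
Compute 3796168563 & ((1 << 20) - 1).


3796168563 & 1048575 = 323443

323443


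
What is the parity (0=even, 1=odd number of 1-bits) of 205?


0b11001101 has 5 ones => parity 1

1


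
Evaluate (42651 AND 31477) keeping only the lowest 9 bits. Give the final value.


Step 1: 42651 & 31477 = 8849
Step 2: 8849 & 511 = 145

145


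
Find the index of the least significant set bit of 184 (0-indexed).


0b10111000. Lowest set bit at position 3

3


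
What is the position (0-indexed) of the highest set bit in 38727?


0b1001011101000111. Highest set bit at position 15

15


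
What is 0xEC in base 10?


EC hex = 236 decimal

236


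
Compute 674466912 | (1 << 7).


674466912 | (1 << 7) = 674466912 | 128 = 674467040

674467040


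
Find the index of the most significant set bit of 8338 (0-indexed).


0b10000010010010. Highest set bit at position 13

13


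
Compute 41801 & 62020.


0b1010001101001001 & 0b1111001001000100 = 0b1010001001000000 = 41536

41536


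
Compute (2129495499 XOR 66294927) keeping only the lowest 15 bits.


Step 1: 2129495499 ^ 66294927 = 2099122500
Step 2: 2099122500 & 32767 = 4420

4420


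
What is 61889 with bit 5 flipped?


61889 ^ (1 << 5) = 61889 ^ 32 = 61921

61921


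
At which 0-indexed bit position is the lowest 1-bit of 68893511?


0b100000110110011101101000111. Lowest set bit at position 0

0


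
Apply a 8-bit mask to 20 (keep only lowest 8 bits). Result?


20 & 255 = 20

20


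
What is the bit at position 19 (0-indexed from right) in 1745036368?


0b1101000000000110010010001010000, position 19 = 0

0


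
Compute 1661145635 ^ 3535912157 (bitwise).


0b1100011000000110001001000100011 ^ 0b11010010110000011011110011011101 = 0b10110001110000101010111011111110 = 2982326014

2982326014


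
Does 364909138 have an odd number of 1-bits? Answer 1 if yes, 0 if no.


0b10101110000000001001001010010 has 10 ones => parity 0

0


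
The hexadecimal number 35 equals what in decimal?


35 hex = 53 decimal

53


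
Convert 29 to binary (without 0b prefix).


29 = 11101 in binary

11101


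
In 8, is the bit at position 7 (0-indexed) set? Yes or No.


0b1000, bit 7 = 0. No

No


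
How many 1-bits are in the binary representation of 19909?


0b100110111000101 has 8 set bits

8


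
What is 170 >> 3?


0b10101010 >> 3 = 0b10101 = 21

21


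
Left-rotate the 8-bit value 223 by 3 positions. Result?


Rotate 0b11011111 left by 3 (8-bit) = 0b11111110 = 254

254


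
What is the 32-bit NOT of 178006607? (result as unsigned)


~0b1010100111000010101001001111 = 0b11110101011000111101010110110000 = 4116960688 (32-bit unsigned)

4116960688


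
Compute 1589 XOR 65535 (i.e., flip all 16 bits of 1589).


1589 ^ 65535 = 63946

63946


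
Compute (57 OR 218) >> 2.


Step 1: 57 | 218 = 251
Step 2: 251 >> 2 = 62

62


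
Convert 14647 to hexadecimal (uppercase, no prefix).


14647 = 3937 hex

3937


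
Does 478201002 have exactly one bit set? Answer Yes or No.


0b11100100000001100010010101010. Multiple bits set => No

No


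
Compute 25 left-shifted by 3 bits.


0b11001 << 3 = 0b11001000 = 200

200


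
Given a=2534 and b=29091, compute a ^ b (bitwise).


2534 ^ 29091 = 30789

30789


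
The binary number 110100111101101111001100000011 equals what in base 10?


110100111101101111001100000011 in decimal = 888599299

888599299


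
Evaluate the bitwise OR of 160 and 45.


0b10100000 | 0b101101 = 0b10101101 = 173

173


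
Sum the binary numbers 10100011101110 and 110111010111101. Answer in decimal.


10100011101110 + 110111010111101 = 1001011110101011 = 38827

38827


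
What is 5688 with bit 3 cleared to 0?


5688 & ~(1 << 3) = 5680

5680


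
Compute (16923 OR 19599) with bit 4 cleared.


Step 1: 16923 | 19599 = 20127
Step 2: 20127 & ~(1 << 4) = 20111

20111


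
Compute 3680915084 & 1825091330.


0b11011011011001100100111010001100 & 0b1101100110010001010111100000010 = 0b1001000010000000000111000000000 = 1212157440

1212157440


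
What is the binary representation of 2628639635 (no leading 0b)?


2628639635 = 10011100101011011101101110010011 in binary

10011100101011011101101110010011


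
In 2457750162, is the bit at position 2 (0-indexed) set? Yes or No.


0b10010010011111100100101010010010, bit 2 = 0. No

No


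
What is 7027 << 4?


0b1101101110011 << 4 = 0b11011011100110000 = 112432

112432


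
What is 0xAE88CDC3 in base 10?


AE88CDC3 hex = 2928201155 decimal

2928201155


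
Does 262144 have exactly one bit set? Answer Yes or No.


0b1000000000000000000. Only one bit set => Yes

Yes


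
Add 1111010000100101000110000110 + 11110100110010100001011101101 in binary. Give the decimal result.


1111010000100101000110000110 + 11110100110010100001011101101 = 101101110110111001010001110011 = 769365107

769365107


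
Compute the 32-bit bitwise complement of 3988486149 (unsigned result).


~0b11101101101110110111100000000101 = 0b10010010001001000011111111010 = 306481146 (32-bit unsigned)

306481146


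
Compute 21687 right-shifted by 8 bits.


0b101010010110111 >> 8 = 0b1010100 = 84

84


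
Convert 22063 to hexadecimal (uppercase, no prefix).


22063 = 562F hex

562F


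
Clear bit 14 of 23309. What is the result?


23309 & ~(1 << 14) = 6925

6925


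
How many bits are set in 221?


0b11011101 has 6 set bits

6


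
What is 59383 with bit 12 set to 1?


59383 | (1 << 12) = 59383 | 4096 = 63479

63479


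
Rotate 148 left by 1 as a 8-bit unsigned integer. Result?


Rotate 0b10010100 left by 1 (8-bit) = 0b101001 = 41

41


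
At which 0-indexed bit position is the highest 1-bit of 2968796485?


0b10110000111101000011110101000101. Highest set bit at position 31

31


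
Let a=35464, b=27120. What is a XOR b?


35464 ^ 27120 = 58232

58232


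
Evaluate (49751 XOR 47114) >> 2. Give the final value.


Step 1: 49751 ^ 47114 = 31325
Step 2: 31325 >> 2 = 7831

7831


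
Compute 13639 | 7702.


0b11010101000111 | 0b1111000010110 = 0b11111101010111 = 16215

16215


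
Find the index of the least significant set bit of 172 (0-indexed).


0b10101100. Lowest set bit at position 2

2


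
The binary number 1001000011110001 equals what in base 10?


1001000011110001 in decimal = 37105

37105


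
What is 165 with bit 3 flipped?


165 ^ (1 << 3) = 165 ^ 8 = 173

173


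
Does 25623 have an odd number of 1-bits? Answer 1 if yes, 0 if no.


0b110010000010111 has 7 ones => parity 1

1


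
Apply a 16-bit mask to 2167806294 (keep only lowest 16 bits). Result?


2167806294 & 65535 = 6486

6486


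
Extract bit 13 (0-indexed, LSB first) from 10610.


0b10100101110010, position 13 = 1

1


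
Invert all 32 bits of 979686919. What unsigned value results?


979686919 ^ 4294967295 = 3315280376

3315280376


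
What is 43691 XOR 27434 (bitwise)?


0b1010101010101011 ^ 0b110101100101010 = 0b1100000110000001 = 49537

49537


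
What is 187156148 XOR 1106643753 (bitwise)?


0b1011001001111100011010110100 ^ 0b1000001111101100000101100101001 = 0b1001010110100011100110110011101 = 1255263645

1255263645


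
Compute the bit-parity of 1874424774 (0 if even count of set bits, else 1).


0b1101111101110010111001111000110 has 20 ones => parity 0

0


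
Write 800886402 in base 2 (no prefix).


800886402 = 101111101111001000111010000010 in binary

101111101111001000111010000010


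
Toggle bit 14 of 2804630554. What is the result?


2804630554 ^ (1 << 14) = 2804630554 ^ 16384 = 2804614170

2804614170


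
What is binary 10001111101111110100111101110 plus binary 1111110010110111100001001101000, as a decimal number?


10001111101111110100111101110 + 1111110010110111100001001101000 = 10010000010100111010110001010110 = 2421402710

2421402710


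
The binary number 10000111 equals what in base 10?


10000111 in decimal = 135

135


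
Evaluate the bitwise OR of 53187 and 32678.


0b1100111111000011 | 0b111111110100110 = 0b1111111111100111 = 65511

65511


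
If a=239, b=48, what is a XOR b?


239 ^ 48 = 223

223


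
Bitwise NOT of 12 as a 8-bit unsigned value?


~0b1100 = 0b11110011 = 243 (8-bit unsigned)

243


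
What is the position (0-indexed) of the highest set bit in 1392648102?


0b1010011000000100001111110100110. Highest set bit at position 30

30


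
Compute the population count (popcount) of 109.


0b1101101 has 5 set bits

5


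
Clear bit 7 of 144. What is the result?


144 & ~(1 << 7) = 16

16


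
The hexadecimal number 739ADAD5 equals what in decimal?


739ADAD5 hex = 1939528405 decimal

1939528405


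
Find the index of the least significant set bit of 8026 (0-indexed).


0b1111101011010. Lowest set bit at position 1

1


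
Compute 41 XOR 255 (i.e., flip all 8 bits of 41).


41 ^ 255 = 214

214


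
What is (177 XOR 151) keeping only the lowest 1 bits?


Step 1: 177 ^ 151 = 38
Step 2: 38 & 1 = 0

0


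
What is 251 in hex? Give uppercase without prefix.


251 = FB hex

FB


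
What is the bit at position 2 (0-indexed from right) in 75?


0b1001011, position 2 = 0

0


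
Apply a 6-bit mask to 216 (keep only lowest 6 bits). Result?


216 & 63 = 24

24


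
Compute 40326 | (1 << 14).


40326 | (1 << 14) = 40326 | 16384 = 56710

56710


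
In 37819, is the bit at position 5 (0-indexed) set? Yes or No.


0b1001001110111011, bit 5 = 1. Yes

Yes


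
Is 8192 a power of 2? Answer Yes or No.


0b10000000000000. Only one bit set => Yes

Yes


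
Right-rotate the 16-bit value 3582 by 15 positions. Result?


Rotate 0b110111111110 right by 15 (16-bit) = 0b1101111111100 = 7164

7164


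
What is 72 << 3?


0b1001000 << 3 = 0b1001000000 = 576

576


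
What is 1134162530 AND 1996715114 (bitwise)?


0b1000011100110011111001001100010 & 0b1110111000000110111010001101010 = 0b1000011000000010111000001100010 = 1124167778

1124167778


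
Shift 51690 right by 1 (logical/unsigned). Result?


0b1100100111101010 >> 1 = 0b110010011110101 = 25845

25845


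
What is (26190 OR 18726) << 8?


Step 1: 26190 | 18726 = 28526
Step 2: 28526 << 8 = 7302656

7302656


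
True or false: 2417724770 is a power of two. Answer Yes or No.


0b10010000000110111000110101100010. Multiple bits set => No

No


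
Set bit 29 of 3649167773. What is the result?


3649167773 | (1 << 29) = 3649167773 | 536870912 = 4186038685

4186038685


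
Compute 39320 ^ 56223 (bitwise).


0b1001100110011000 ^ 0b1101101110011111 = 0b100001000000111 = 16903

16903


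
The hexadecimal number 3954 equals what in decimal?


3954 hex = 14676 decimal

14676


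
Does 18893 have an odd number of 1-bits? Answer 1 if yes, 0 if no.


0b100100111001101 has 8 ones => parity 0

0


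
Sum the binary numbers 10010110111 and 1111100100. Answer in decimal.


10010110111 + 1111100100 = 100010011011 = 2203

2203


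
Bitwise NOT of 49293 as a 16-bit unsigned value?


~0b1100000010001101 = 0b11111101110010 = 16242 (16-bit unsigned)

16242


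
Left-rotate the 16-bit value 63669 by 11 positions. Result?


Rotate 0b1111100010110101 left by 11 (16-bit) = 0b1010111111000101 = 44997

44997


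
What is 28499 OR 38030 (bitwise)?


0b110111101010011 | 0b1001010010001110 = 0b1111111111011111 = 65503

65503


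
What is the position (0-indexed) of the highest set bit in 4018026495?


0b11101111011111100011011111111111. Highest set bit at position 31

31


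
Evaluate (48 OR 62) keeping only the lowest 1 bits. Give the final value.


Step 1: 48 | 62 = 62
Step 2: 62 & 1 = 0

0


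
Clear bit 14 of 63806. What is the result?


63806 & ~(1 << 14) = 47422

47422


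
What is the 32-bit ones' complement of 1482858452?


1482858452 ^ 4294967295 = 2812108843

2812108843


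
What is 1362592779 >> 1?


0b1010001001101111000010000001011 >> 1 = 0b101000100110111100001000000101 = 681296389

681296389


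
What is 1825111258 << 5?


0b1101100110010001111110011011010 << 5 = 0b110110011001000111111001101101000000 = 58403560256

58403560256


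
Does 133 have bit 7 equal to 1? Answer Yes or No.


0b10000101, bit 7 = 1. Yes

Yes


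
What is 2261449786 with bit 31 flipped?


2261449786 ^ (1 << 31) = 2261449786 ^ 2147483648 = 113966138

113966138


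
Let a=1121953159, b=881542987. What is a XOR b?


1121953159 ^ 881542987 = 1985274572

1985274572


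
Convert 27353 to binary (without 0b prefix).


27353 = 110101011011001 in binary

110101011011001


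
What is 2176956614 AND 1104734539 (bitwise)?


0b10000001110000011011100011000110 & 0b1000001110110001110100101001011 = 0b1110000001010100001000010 = 29403202

29403202


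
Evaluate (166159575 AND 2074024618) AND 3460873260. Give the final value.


Step 1: 166159575 & 2074024618 = 159842434
Step 2: 159842434 & 3460873260 = 134217728

134217728


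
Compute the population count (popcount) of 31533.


0b111101100101101 has 10 set bits

10


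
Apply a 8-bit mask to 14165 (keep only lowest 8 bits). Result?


14165 & 255 = 85

85


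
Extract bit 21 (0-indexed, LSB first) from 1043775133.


0b111110001101101011111010011101, position 21 = 1

1


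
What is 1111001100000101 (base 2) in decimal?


1111001100000101 in decimal = 62213

62213


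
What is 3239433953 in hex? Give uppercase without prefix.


3239433953 = C115D6E1 hex

C115D6E1


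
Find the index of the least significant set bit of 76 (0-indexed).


0b1001100. Lowest set bit at position 2

2


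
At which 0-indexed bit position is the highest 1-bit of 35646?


0b1000101100111110. Highest set bit at position 15

15


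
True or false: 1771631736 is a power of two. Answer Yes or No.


0b1101001100110001111010001111000. Multiple bits set => No

No


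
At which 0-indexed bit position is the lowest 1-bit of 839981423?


0b110010000100010001100101101111. Lowest set bit at position 0

0


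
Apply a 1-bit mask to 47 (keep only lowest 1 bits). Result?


47 & 1 = 1

1


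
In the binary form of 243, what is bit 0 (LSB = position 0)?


0b11110011, position 0 = 1

1
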